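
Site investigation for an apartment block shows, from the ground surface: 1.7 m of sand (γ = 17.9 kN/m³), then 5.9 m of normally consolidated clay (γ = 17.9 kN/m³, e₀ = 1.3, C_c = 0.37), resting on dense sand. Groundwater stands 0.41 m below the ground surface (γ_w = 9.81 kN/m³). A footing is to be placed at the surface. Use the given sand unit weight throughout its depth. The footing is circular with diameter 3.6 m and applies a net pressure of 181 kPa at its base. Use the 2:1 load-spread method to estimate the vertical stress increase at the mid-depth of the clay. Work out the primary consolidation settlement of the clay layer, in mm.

S_c ≈ 249 mm

Mid-depth of clay below the ground surface: z = 1.7 + 5.9/2 = 4.65 m.
Total vertical stress at mid-clay: σ_v = 17.9×1.7 + 17.9×2.95 = 83.235 kPa.
Pore pressure: u = 9.81×(4.65 − 0.41) = 41.594 kPa.
Initial effective stress: σ'_0 = σ_v − u = 83.235 − 41.594 = 41.641 kPa.
Stress increase at mid-clay by the 2:1 spreading method:
Δσ ≈ qD²/(D+z)² = 181×3.6²/(3.6+4.65)² = 34.465 kPa
Final effective stress: σ'_f = σ'_0 + Δσ = 41.641 + 34.465 = 76.106 kPa.
Normally consolidated clay, so the full stress increment lies on the virgin compression line:
S_c = C_c·H/(1+e₀)·log₁₀(σ'_f/σ'_0) = 0.37×5.9/(1+1.3)×log₁₀(76.106/41.641)
    = 0.94913 × 0.2619 = 0.2486 m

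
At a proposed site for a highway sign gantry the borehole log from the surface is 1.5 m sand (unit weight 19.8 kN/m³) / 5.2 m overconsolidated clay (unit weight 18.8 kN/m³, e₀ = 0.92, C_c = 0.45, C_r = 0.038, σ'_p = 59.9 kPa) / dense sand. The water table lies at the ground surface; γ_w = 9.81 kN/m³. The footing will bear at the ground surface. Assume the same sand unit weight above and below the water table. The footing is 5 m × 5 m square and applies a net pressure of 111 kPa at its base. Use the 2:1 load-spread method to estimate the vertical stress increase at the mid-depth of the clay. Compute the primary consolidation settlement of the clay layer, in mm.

Mid-depth of clay below the ground surface: z = 1.5 + 5.2/2 = 4.1 m.
Total vertical stress at mid-clay: σ_v = 19.8×1.5 + 18.8×2.6 = 78.58 kPa.
Pore pressure: u = 9.81×(4.1 − 0) = 40.221 kPa.
Initial effective stress: σ'_0 = σ_v − u = 78.58 − 40.221 = 38.359 kPa.
Stress increase at mid-clay by the 2:1 spreading method:
Δσ = qBL/((B+z)(L+z)) = 111×5×5/((5+4.1)(5+4.1)) = 33.51 kPa
Final effective stress: σ'_f = 38.359 + 33.51 = 71.869 kPa.
σ'_f = 71.869 > σ'_p = 59.9 kPa, so the stress path crosses the preconsolidation pressure — recompression up to σ'_p, then virgin compression beyond:
S_c = H/(1+e₀)·[C_r·log₁₀(σ'_p/σ'_0) + C_c·log₁₀(σ'_f/σ'_p)]
    = 5.2/1.92 × [0.038×log₁₀(59.9/38.359) + 0.45×log₁₀(71.869/59.9)]
    = 2.7083 × [0.0073553 + 0.035602] = 0.1163 m

S_c ≈ 116 mm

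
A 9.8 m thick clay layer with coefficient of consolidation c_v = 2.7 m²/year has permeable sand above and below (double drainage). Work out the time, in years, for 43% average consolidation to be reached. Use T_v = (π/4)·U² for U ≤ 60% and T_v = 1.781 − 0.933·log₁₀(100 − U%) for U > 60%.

Drainage path length: H_d = H/2 = 4.9 m (double drainage).
U ≤ 60%: T_v = (π/4)·U² = (π/4)×0.43² = 0.14522.
t = T_v·H_d²/c_v = 0.14522×4.9²/2.7 = 1.291 years.

t ≈ 1.29 years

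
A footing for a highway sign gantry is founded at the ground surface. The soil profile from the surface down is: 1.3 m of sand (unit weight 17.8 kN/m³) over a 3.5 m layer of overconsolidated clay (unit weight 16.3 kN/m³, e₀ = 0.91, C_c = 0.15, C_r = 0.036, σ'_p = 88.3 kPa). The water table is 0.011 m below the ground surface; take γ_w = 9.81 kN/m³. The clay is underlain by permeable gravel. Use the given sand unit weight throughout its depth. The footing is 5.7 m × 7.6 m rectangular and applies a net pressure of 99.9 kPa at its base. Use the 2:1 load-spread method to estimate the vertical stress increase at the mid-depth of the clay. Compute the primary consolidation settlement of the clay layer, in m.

S_c ≈ 0.0326 m

Mid-depth of clay below the ground surface: z = 1.3 + 3.5/2 = 3.05 m.
Total vertical stress at mid-clay: σ_v = 17.8×1.3 + 16.3×1.75 = 51.665 kPa.
Pore pressure: u = 9.81×(3.05 − 0.011) = 29.813 kPa.
Initial effective stress: σ'_0 = σ_v − u = 51.665 − 29.813 = 21.852 kPa.
Stress increase at mid-clay by the 2:1 spreading method:
Δσ = qBL/((B+z)(L+z)) = 99.9×5.7×7.6/((5.7+3.05)(7.6+3.05)) = 46.44 kPa
Final effective stress: σ'_f = 21.852 + 46.44 = 68.292 kPa.
σ'_f = 68.292 ≤ σ'_p = 88.3 kPa, so the clay remains overconsolidated and only the recompression index applies:
S_c = C_r·H/(1+e₀)·log₁₀(σ'_f/σ'_0) = 0.036×3.5/1.91×log₁₀(68.292/21.852)
    = 0.06597 × 0.49488 = 0.03265 m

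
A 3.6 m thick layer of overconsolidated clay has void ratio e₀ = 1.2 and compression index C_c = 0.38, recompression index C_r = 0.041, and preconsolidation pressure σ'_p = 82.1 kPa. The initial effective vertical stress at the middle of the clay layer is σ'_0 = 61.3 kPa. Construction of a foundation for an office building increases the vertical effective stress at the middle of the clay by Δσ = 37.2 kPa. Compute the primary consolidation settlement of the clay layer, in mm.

S_c ≈ 57.7 mm

Final effective stress: σ'_f = 61.3 + 37.2 = 98.5 kPa.
σ'_f = 98.5 > σ'_p = 82.1 kPa, so the stress path crosses the preconsolidation pressure — recompression up to σ'_p, then virgin compression beyond:
S_c = H/(1+e₀)·[C_r·log₁₀(σ'_p/σ'_0) + C_c·log₁₀(σ'_f/σ'_p)]
    = 3.6/2.2 × [0.041×log₁₀(82.1/61.3) + 0.38×log₁₀(98.5/82.1)]
    = 1.6364 × [0.0052022 + 0.030055] = 0.05769 m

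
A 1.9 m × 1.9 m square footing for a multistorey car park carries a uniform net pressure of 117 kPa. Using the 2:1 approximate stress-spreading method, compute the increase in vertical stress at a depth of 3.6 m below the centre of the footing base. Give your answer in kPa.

By the 2:1 method the load spreads at 1 horizontal : 2 vertical, so at depth z the loaded area has grown by z in each plan dimension:
Δσ = qBL/((B+z)(L+z)) = 117×1.9×1.9/((1.9+3.6)(1.9+3.6)) = 13.963 kPa

Δσ_z ≈ 14 kPa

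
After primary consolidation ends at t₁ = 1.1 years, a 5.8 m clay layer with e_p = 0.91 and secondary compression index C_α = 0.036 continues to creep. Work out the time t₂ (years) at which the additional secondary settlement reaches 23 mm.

t₂ ≈ 1.79 years

S_s = C_α·H/(1+e_p)·log₁₀(t₂/t₁) ⇒ log₁₀(t₂/t₁) = S_s·(1+e_p)/(C_α·H).
log₁₀(t₂/t₁) = 0.023 × (1+0.91) / (0.036×5.8) = 0.2104
t₂ = t₁ × 10^0.2104 = 1.1 × 1.623 = 1.786 years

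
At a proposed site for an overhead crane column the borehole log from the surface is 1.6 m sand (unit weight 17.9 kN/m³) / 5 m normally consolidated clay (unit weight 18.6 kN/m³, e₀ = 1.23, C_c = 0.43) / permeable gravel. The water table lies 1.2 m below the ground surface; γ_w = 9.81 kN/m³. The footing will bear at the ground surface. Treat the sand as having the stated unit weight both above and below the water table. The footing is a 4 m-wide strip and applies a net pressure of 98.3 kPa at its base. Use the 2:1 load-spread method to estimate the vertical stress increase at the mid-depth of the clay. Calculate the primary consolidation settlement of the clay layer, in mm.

Mid-depth of clay below the ground surface: z = 1.6 + 5/2 = 4.1 m.
Total vertical stress at mid-clay: σ_v = 17.9×1.6 + 18.6×2.5 = 75.14 kPa.
Pore pressure: u = 9.81×(4.1 − 1.2) = 28.449 kPa.
Initial effective stress: σ'_0 = σ_v − u = 75.14 − 28.449 = 46.691 kPa.
Stress increase at mid-clay by the 2:1 spreading method:
Δσ = qB/(B+z) = 98.3×4/(4+4.1) = 48.543 kPa
Final effective stress: σ'_f = σ'_0 + Δσ = 46.691 + 48.543 = 95.234 kPa.
Normally consolidated clay, so the full stress increment lies on the virgin compression line:
S_c = C_c·H/(1+e₀)·log₁₀(σ'_f/σ'_0) = 0.43×5/(1+1.23)×log₁₀(95.234/46.691)
    = 0.96413 × 0.30956 = 0.2985 m

S_c ≈ 298 mm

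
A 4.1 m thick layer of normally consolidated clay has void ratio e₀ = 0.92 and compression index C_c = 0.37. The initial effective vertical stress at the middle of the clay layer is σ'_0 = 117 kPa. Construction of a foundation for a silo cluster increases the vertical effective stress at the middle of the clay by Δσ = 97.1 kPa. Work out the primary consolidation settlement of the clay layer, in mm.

Final effective stress: σ'_f = σ'_0 + Δσ = 117 + 97.1 = 214.1 kPa.
Normally consolidated clay, so the full stress increment lies on the virgin compression line:
S_c = C_c·H/(1+e₀)·log₁₀(σ'_f/σ'_0) = 0.37×4.1/(1+0.92)×log₁₀(214.1/117)
    = 0.7901 × 0.26243 = 0.2073 m

S_c ≈ 207 mm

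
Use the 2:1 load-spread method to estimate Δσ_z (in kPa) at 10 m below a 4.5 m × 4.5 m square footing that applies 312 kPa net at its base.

By the 2:1 method the load spreads at 1 horizontal : 2 vertical, so at depth z the loaded area has grown by z in each plan dimension:
Δσ = qBL/((B+z)(L+z)) = 312×4.5×4.5/((4.5+10)(4.5+10)) = 30.05 kPa

Δσ_z ≈ 30.1 kPa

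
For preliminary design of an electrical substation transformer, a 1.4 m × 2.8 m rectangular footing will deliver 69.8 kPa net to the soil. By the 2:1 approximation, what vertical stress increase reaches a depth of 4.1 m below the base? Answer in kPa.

By the 2:1 method the load spreads at 1 horizontal : 2 vertical, so at depth z the loaded area has grown by z in each plan dimension:
Δσ = qBL/((B+z)(L+z)) = 69.8×1.4×2.8/((1.4+4.1)(2.8+4.1)) = 7.2099 kPa

Δσ_z ≈ 7.21 kPa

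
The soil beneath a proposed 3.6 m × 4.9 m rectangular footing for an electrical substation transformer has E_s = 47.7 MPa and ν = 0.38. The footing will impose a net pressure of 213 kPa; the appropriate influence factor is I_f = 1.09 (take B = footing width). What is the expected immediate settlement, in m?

Immediate (elastic) settlement: S_e = q·B·(1−ν²)/E_s · I_f.
E_s = 47.7 MPa = 47700 kPa.
S_e = 213 × 3.6 × (1 − 0.38²) / 47700 × 1.09
    = 213 × 3.6 × 0.8556 / 47700 × 1.09
    = 0.01499 m

S_e ≈ 0.015 m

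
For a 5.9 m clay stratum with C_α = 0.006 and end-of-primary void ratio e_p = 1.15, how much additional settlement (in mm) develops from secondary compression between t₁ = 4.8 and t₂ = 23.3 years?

Secondary compression: S_s = C_α·H/(1+e_p)·log₁₀(t₂/t₁)
S_s = 0.006×5.9/(1+1.15)×log₁₀(23.3/4.8)
    = 0.01647 × 0.6861 = 0.0113 m

S_s ≈ 11.3 mm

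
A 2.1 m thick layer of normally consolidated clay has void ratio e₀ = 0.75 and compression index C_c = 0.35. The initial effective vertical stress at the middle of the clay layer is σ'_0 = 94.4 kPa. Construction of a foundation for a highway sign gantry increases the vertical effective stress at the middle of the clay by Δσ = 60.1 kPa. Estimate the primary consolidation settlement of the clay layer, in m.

Final effective stress: σ'_f = σ'_0 + Δσ = 94.4 + 60.1 = 154.5 kPa.
Normally consolidated clay, so the full stress increment lies on the virgin compression line:
S_c = C_c·H/(1+e₀)·log₁₀(σ'_f/σ'_0) = 0.35×2.1/(1+0.75)×log₁₀(154.5/94.4)
    = 0.42 × 0.21396 = 0.08986 m

S_c ≈ 0.0899 m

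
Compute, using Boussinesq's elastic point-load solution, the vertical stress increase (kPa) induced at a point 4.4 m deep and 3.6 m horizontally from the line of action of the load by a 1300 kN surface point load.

Δσ_z ≈ 8.9 kPa

Boussinesq vertical stress below a point load on an elastic half-space:
Δσ_z = 3P/(2πz²) · [1 + (r/z)²]^(−5/2)
r/z = 3.6/4.4 = 0.81818; [1+(r/z)²]^(−5/2) = 0.27771.
Δσ_z = 3×1300/(2π×4.4²) × 0.27771 = 32.061 × 0.27771 = 8.904 kPa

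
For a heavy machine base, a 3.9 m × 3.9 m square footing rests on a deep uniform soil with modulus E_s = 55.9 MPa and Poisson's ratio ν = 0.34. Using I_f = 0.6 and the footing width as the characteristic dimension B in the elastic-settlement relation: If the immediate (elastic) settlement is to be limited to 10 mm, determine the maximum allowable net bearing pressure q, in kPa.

E_s = 55.9 MPa = 55900 kPa.
S_e = q·B·(1−ν²)/E_s · I_f  ⇒  q = S_e·E_s / (B·(1−ν²)·I_f).
q = 0.01 × 55900 / (3.9 × 0.8844 × 0.6) = 270.1 kPa

q ≈ 270 kPa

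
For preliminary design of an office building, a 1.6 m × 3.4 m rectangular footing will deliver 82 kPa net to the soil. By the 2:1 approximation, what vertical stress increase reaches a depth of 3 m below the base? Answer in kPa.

By the 2:1 method the load spreads at 1 horizontal : 2 vertical, so at depth z the loaded area has grown by z in each plan dimension:
Δσ = qBL/((B+z)(L+z)) = 82×1.6×3.4/((1.6+3)(3.4+3)) = 15.152 kPa

Δσ_z ≈ 15.2 kPa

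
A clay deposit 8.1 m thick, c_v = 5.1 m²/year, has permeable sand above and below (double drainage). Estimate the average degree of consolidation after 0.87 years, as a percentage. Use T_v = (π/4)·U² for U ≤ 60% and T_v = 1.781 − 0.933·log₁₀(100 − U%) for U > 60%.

Drainage path length: H_d = H/2 = 4.05 m (double drainage).
T_v = c_v·t/H_d² = 5.1×0.87/4.05² = 0.27051.
T_v = 0.27051 corresponds to the U ≤ 60% branch:
U = √(4T_v/π) = 0.5869

U ≈ 58.7 %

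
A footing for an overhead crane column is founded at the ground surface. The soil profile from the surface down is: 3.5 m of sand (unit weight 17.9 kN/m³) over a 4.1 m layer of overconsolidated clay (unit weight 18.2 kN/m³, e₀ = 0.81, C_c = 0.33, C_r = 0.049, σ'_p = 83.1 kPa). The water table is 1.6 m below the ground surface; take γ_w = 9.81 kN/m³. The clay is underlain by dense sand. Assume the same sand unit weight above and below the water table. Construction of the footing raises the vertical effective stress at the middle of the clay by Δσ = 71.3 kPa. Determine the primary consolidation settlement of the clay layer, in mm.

Mid-depth of clay below the ground surface: z = 3.5 + 4.1/2 = 5.55 m.
Total vertical stress at mid-clay: σ_v = 17.9×3.5 + 18.2×2.05 = 99.96 kPa.
Pore pressure: u = 9.81×(5.55 − 1.6) = 38.75 kPa.
Initial effective stress: σ'_0 = σ_v − u = 99.96 − 38.75 = 61.21 kPa.
Final effective stress: σ'_f = 61.21 + 71.3 = 132.51 kPa.
σ'_f = 132.51 > σ'_p = 83.1 kPa, so the stress path crosses the preconsolidation pressure — recompression up to σ'_p, then virgin compression beyond:
S_c = H/(1+e₀)·[C_r·log₁₀(σ'_p/σ'_0) + C_c·log₁₀(σ'_f/σ'_p)]
    = 4.1/1.81 × [0.049×log₁₀(83.1/61.21) + 0.33×log₁₀(132.51/83.1)]
    = 2.2652 × [0.0065062 + 0.066874] = 0.1662 m

S_c ≈ 166 mm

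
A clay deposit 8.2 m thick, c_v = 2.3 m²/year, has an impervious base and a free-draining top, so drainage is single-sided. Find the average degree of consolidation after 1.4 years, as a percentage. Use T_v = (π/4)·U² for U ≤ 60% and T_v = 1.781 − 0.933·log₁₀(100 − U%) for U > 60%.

Drainage path length: H_d = H = 8.2 m (single drainage).
T_v = c_v·t/H_d² = 2.3×1.4/8.2² = 0.047888.
T_v = 0.047888 corresponds to the U ≤ 60% branch:
U = √(4T_v/π) = 0.2469

U ≈ 24.7 %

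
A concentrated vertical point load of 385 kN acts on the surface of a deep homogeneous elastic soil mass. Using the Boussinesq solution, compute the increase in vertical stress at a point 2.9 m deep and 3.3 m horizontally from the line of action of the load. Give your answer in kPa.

Δσ_z ≈ 2.74 kPa

Boussinesq vertical stress below a point load on an elastic half-space:
Δσ_z = 3P/(2πz²) · [1 + (r/z)²]^(−5/2)
r/z = 3.3/2.9 = 1.1379; [1+(r/z)²]^(−5/2) = 0.12534.
Δσ_z = 3×385/(2π×2.9²) × 0.12534 = 21.858 × 0.12534 = 2.74 kPa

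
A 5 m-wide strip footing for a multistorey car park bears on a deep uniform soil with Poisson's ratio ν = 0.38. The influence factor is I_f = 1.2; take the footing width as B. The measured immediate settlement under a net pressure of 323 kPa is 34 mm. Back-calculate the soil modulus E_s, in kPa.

E_s ≈ 48800 kPa

S_e = q·B·(1−ν²)/E_s · I_f  ⇒  E_s = q·B·(1−ν²)·I_f / S_e.
E_s = 323 × 5 × 0.8556 × 1.2 / 0.034 = 48770 kPa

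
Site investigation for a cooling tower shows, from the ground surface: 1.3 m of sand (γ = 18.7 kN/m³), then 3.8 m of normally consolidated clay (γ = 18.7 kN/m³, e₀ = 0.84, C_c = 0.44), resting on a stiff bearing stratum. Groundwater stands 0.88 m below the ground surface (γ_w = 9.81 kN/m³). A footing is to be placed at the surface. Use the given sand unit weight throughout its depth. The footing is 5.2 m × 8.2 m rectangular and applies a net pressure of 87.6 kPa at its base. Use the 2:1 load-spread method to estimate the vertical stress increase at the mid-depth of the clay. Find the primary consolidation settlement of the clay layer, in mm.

Mid-depth of clay below the ground surface: z = 1.3 + 3.8/2 = 3.2 m.
Total vertical stress at mid-clay: σ_v = 18.7×1.3 + 18.7×1.9 = 59.84 kPa.
Pore pressure: u = 9.81×(3.2 − 0.88) = 22.759 kPa.
Initial effective stress: σ'_0 = σ_v − u = 59.84 − 22.759 = 37.081 kPa.
Stress increase at mid-clay by the 2:1 spreading method:
Δσ = qBL/((B+z)(L+z)) = 87.6×5.2×8.2/((5.2+3.2)(8.2+3.2)) = 39.007 kPa
Final effective stress: σ'_f = σ'_0 + Δσ = 37.081 + 39.007 = 76.088 kPa.
Normally consolidated clay, so the full stress increment lies on the virgin compression line:
S_c = C_c·H/(1+e₀)·log₁₀(σ'_f/σ'_0) = 0.44×3.8/(1+0.84)×log₁₀(76.088/37.081)
    = 0.9087 × 0.31216 = 0.2837 m

S_c ≈ 284 mm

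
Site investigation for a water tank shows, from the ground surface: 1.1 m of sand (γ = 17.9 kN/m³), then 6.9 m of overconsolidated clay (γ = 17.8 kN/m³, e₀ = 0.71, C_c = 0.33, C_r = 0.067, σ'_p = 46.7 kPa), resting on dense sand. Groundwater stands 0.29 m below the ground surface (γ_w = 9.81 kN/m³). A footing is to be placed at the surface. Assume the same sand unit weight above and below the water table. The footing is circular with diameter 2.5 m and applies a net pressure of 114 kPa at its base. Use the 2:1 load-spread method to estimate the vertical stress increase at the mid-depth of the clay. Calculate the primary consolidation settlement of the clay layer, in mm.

S_c ≈ 100 mm

Mid-depth of clay below the ground surface: z = 1.1 + 6.9/2 = 4.55 m.
Total vertical stress at mid-clay: σ_v = 17.9×1.1 + 17.8×3.45 = 81.1 kPa.
Pore pressure: u = 9.81×(4.55 − 0.29) = 41.791 kPa.
Initial effective stress: σ'_0 = σ_v − u = 81.1 − 41.791 = 39.309 kPa.
Stress increase at mid-clay by the 2:1 spreading method:
Δσ ≈ qD²/(D+z)² = 114×2.5²/(2.5+4.55)² = 14.335 kPa
Final effective stress: σ'_f = 39.309 + 14.335 = 53.644 kPa.
σ'_f = 53.644 > σ'_p = 46.7 kPa, so the stress path crosses the preconsolidation pressure — recompression up to σ'_p, then virgin compression beyond:
S_c = H/(1+e₀)·[C_r·log₁₀(σ'_p/σ'_0) + C_c·log₁₀(σ'_f/σ'_p)]
    = 6.9/1.71 × [0.067×log₁₀(46.7/39.309) + 0.33×log₁₀(53.644/46.7)]
    = 4.0351 × [0.0050133 + 0.019867] = 0.1004 m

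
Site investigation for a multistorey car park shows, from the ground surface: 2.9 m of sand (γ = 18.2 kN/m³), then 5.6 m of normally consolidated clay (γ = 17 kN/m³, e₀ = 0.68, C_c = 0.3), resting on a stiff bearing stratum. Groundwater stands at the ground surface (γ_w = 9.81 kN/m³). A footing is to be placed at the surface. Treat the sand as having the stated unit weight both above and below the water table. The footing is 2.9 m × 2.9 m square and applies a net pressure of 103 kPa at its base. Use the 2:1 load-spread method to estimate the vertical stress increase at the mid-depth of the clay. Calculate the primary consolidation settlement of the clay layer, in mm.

S_c ≈ 102 mm

Mid-depth of clay below the ground surface: z = 2.9 + 5.6/2 = 5.7 m.
Total vertical stress at mid-clay: σ_v = 18.2×2.9 + 17×2.8 = 100.38 kPa.
Pore pressure: u = 9.81×(5.7 − 0) = 55.917 kPa.
Initial effective stress: σ'_0 = σ_v − u = 100.38 − 55.917 = 44.463 kPa.
Stress increase at mid-clay by the 2:1 spreading method:
Δσ = qBL/((B+z)(L+z)) = 103×2.9×2.9/((2.9+5.7)(2.9+5.7)) = 11.712 kPa
Final effective stress: σ'_f = σ'_0 + Δσ = 44.463 + 11.712 = 56.175 kPa.
Normally consolidated clay, so the full stress increment lies on the virgin compression line:
S_c = C_c·H/(1+e₀)·log₁₀(σ'_f/σ'_0) = 0.3×5.6/(1+0.68)×log₁₀(56.175/44.463)
    = 1 × 0.10154 = 0.1015 m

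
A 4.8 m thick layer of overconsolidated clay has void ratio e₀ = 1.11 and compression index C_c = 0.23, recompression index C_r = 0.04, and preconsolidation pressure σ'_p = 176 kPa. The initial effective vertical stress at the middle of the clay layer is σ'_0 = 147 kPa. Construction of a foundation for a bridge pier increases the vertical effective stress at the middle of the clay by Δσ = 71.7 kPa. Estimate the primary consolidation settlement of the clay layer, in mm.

Final effective stress: σ'_f = 147 + 71.7 = 218.7 kPa.
σ'_f = 218.7 > σ'_p = 176 kPa, so the stress path crosses the preconsolidation pressure — recompression up to σ'_p, then virgin compression beyond:
S_c = H/(1+e₀)·[C_r·log₁₀(σ'_p/σ'_0) + C_c·log₁₀(σ'_f/σ'_p)]
    = 4.8/2.11 × [0.04×log₁₀(176/147) + 0.23×log₁₀(218.7/176)]
    = 2.2749 × [0.0031278 + 0.021697] = 0.05647 m

S_c ≈ 56.5 mm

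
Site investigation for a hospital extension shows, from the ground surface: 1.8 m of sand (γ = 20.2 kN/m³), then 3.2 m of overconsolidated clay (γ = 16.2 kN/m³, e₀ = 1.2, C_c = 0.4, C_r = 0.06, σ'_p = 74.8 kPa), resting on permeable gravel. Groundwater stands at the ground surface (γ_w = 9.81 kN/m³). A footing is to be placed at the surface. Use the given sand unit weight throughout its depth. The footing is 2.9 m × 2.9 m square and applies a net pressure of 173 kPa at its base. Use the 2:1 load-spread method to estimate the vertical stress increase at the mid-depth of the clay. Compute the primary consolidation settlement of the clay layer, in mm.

Mid-depth of clay below the ground surface: z = 1.8 + 3.2/2 = 3.4 m.
Total vertical stress at mid-clay: σ_v = 20.2×1.8 + 16.2×1.6 = 62.28 kPa.
Pore pressure: u = 9.81×(3.4 − 0) = 33.354 kPa.
Initial effective stress: σ'_0 = σ_v − u = 62.28 − 33.354 = 28.926 kPa.
Stress increase at mid-clay by the 2:1 spreading method:
Δσ = qBL/((B+z)(L+z)) = 173×2.9×2.9/((2.9+3.4)(2.9+3.4)) = 36.657 kPa
Final effective stress: σ'_f = 28.926 + 36.657 = 65.583 kPa.
σ'_f = 65.583 ≤ σ'_p = 74.8 kPa, so the clay remains overconsolidated and only the recompression index applies:
S_c = C_r·H/(1+e₀)·log₁₀(σ'_f/σ'_0) = 0.06×3.2/2.2×log₁₀(65.583/28.926)
    = 0.08727 × 0.3555 = 0.03102 m

S_c ≈ 31 mm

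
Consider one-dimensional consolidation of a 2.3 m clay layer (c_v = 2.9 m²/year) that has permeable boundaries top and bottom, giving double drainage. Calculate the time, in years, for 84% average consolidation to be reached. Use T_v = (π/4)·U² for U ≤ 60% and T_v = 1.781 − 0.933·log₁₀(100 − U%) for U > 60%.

t ≈ 0.3 years

Drainage path length: H_d = H/2 = 1.15 m (double drainage).
U > 60%: T_v = 1.781 − 0.933·log₁₀(100 − 84) = 0.65756.
t = T_v·H_d²/c_v = 0.65756×1.15²/2.9 = 0.2999 years.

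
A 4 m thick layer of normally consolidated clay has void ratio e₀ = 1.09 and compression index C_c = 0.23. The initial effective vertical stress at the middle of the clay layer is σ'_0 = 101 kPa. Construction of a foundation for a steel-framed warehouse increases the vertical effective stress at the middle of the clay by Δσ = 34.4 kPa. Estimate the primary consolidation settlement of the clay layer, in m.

S_c ≈ 0.056 m

Final effective stress: σ'_f = σ'_0 + Δσ = 101 + 34.4 = 135.4 kPa.
Normally consolidated clay, so the full stress increment lies on the virgin compression line:
S_c = C_c·H/(1+e₀)·log₁₀(σ'_f/σ'_0) = 0.23×4/(1+1.09)×log₁₀(135.4/101)
    = 0.44019 × 0.1273 = 0.05604 m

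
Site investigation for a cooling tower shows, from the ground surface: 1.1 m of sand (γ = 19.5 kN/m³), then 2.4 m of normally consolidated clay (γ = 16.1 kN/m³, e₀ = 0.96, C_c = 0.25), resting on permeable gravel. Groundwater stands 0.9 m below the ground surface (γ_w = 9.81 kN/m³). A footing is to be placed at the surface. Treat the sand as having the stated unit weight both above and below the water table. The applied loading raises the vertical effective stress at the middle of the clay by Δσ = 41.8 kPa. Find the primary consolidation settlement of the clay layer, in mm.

S_c ≈ 124 mm

Mid-depth of clay below the ground surface: z = 1.1 + 2.4/2 = 2.3 m.
Total vertical stress at mid-clay: σ_v = 19.5×1.1 + 16.1×1.2 = 40.77 kPa.
Pore pressure: u = 9.81×(2.3 − 0.9) = 13.734 kPa.
Initial effective stress: σ'_0 = σ_v − u = 40.77 − 13.734 = 27.036 kPa.
Final effective stress: σ'_f = σ'_0 + Δσ = 27.036 + 41.8 = 68.836 kPa.
Normally consolidated clay, so the full stress increment lies on the virgin compression line:
S_c = C_c·H/(1+e₀)·log₁₀(σ'_f/σ'_0) = 0.25×2.4/(1+0.96)×log₁₀(68.836/27.036)
    = 0.30612 × 0.40587 = 0.1242 m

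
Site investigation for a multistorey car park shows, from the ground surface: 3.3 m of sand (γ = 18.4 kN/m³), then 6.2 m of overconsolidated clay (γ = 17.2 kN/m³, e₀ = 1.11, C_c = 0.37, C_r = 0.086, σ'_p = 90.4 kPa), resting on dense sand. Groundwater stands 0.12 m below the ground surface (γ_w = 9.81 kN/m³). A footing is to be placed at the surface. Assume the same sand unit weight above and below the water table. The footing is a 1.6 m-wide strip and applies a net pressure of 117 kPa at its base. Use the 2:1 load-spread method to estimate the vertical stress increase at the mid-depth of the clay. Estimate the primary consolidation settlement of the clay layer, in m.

S_c ≈ 0.0405 m

Mid-depth of clay below the ground surface: z = 3.3 + 6.2/2 = 6.4 m.
Total vertical stress at mid-clay: σ_v = 18.4×3.3 + 17.2×3.1 = 114.04 kPa.
Pore pressure: u = 9.81×(6.4 − 0.12) = 61.607 kPa.
Initial effective stress: σ'_0 = σ_v − u = 114.04 − 61.607 = 52.433 kPa.
Stress increase at mid-clay by the 2:1 spreading method:
Δσ = qB/(B+z) = 117×1.6/(1.6+6.4) = 23.4 kPa
Final effective stress: σ'_f = 52.433 + 23.4 = 75.833 kPa.
σ'_f = 75.833 ≤ σ'_p = 90.4 kPa, so the clay remains overconsolidated and only the recompression index applies:
S_c = C_r·H/(1+e₀)·log₁₀(σ'_f/σ'_0) = 0.086×6.2/2.11×log₁₀(75.833/52.433)
    = 0.2527 × 0.16025 = 0.0405 m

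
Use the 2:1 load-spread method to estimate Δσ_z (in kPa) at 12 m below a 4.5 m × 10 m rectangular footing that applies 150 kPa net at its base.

By the 2:1 method the load spreads at 1 horizontal : 2 vertical, so at depth z the loaded area has grown by z in each plan dimension:
Δσ = qBL/((B+z)(L+z)) = 150×4.5×10/((4.5+12)(10+12)) = 18.595 kPa

Δσ_z ≈ 18.6 kPa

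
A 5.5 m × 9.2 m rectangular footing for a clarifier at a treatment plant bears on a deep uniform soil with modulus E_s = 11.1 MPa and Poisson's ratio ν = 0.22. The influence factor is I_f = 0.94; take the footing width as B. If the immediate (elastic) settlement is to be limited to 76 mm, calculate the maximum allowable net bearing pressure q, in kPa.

E_s = 11.1 MPa = 11100 kPa.
S_e = q·B·(1−ν²)/E_s · I_f  ⇒  q = S_e·E_s / (B·(1−ν²)·I_f).
q = 0.076 × 11100 / (5.5 × 0.9516 × 0.94) = 171.5 kPa

q ≈ 171 kPa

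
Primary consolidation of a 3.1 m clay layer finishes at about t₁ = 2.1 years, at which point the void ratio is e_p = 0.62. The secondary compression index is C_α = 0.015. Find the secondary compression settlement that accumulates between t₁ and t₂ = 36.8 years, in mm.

Secondary compression: S_s = C_α·H/(1+e_p)·log₁₀(t₂/t₁)
S_s = 0.015×3.1/(1+0.62)×log₁₀(36.8/2.1)
    = 0.0287 × 1.244 = 0.0357 m

S_s ≈ 35.7 mm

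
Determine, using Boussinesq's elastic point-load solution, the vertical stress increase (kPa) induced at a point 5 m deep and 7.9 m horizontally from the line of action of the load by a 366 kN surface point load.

Δσ_z ≈ 0.306 kPa

Boussinesq vertical stress below a point load on an elastic half-space:
Δσ_z = 3P/(2πz²) · [1 + (r/z)²]^(−5/2)
r/z = 7.9/5 = 1.58; [1+(r/z)²]^(−5/2) = 0.043747.
Δσ_z = 3×366/(2π×5²) × 0.043747 = 6.9901 × 0.043747 = 0.3058 kPa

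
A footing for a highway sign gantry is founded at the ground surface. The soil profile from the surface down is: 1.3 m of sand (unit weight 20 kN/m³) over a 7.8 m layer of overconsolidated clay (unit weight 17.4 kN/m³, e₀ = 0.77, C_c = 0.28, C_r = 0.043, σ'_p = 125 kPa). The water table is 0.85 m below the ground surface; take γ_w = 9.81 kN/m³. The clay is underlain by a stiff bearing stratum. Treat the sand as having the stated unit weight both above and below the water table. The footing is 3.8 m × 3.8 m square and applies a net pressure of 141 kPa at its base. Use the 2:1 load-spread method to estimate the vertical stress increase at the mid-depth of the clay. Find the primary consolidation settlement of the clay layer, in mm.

Mid-depth of clay below the ground surface: z = 1.3 + 7.8/2 = 5.2 m.
Total vertical stress at mid-clay: σ_v = 20×1.3 + 17.4×3.9 = 93.86 kPa.
Pore pressure: u = 9.81×(5.2 − 0.85) = 42.673 kPa.
Initial effective stress: σ'_0 = σ_v − u = 93.86 − 42.673 = 51.187 kPa.
Stress increase at mid-clay by the 2:1 spreading method:
Δσ = qBL/((B+z)(L+z)) = 141×3.8×3.8/((3.8+5.2)(3.8+5.2)) = 25.136 kPa
Final effective stress: σ'_f = 51.187 + 25.136 = 76.323 kPa.
σ'_f = 76.323 ≤ σ'_p = 125 kPa, so the clay remains overconsolidated and only the recompression index applies:
S_c = C_r·H/(1+e₀)·log₁₀(σ'_f/σ'_0) = 0.043×7.8/1.77×log₁₀(76.323/51.187)
    = 0.18949 × 0.1735 = 0.03288 m

S_c ≈ 32.9 mm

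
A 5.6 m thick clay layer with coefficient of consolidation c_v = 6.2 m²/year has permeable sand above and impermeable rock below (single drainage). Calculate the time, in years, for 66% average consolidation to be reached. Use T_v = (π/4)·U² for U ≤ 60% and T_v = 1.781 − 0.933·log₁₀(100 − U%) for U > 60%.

t ≈ 1.78 years

Drainage path length: H_d = H = 5.6 m (single drainage).
U > 60%: T_v = 1.781 − 0.933·log₁₀(100 − 66) = 0.35213.
t = T_v·H_d²/c_v = 0.35213×5.6²/6.2 = 1.781 years.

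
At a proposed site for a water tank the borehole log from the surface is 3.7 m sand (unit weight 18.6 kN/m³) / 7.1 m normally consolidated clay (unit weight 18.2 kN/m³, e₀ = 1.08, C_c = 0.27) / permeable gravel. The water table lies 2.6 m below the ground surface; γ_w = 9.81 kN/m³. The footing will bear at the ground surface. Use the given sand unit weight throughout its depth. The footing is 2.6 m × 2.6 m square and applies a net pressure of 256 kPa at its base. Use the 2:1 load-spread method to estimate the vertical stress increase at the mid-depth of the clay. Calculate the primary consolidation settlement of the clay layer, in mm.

Mid-depth of clay below the ground surface: z = 3.7 + 7.1/2 = 7.25 m.
Total vertical stress at mid-clay: σ_v = 18.6×3.7 + 18.2×3.55 = 133.43 kPa.
Pore pressure: u = 9.81×(7.25 − 2.6) = 45.617 kPa.
Initial effective stress: σ'_0 = σ_v − u = 133.43 − 45.617 = 87.813 kPa.
Stress increase at mid-clay by the 2:1 spreading method:
Δσ = qBL/((B+z)(L+z)) = 256×2.6×2.6/((2.6+7.25)(2.6+7.25)) = 17.837 kPa
Final effective stress: σ'_f = σ'_0 + Δσ = 87.813 + 17.837 = 105.65 kPa.
Normally consolidated clay, so the full stress increment lies on the virgin compression line:
S_c = C_c·H/(1+e₀)·log₁₀(σ'_f/σ'_0) = 0.27×7.1/(1+1.08)×log₁₀(105.65/87.813)
    = 0.92163 × 0.080311 = 0.07402 m

S_c ≈ 74 mm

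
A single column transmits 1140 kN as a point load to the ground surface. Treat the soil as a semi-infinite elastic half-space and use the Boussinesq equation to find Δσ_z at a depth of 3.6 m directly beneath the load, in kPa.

Boussinesq vertical stress below a point load on an elastic half-space:
Δσ_z = 3P/(2πz²) · [1 + (r/z)²]^(−5/2)
r/z = 0/3.6 = 0; [1+(r/z)²]^(−5/2) = 1.
Δσ_z = 3×1140/(2π×3.6²) × 1 = 41.999 × 1 = 42 kPa

Δσ_z ≈ 42 kPa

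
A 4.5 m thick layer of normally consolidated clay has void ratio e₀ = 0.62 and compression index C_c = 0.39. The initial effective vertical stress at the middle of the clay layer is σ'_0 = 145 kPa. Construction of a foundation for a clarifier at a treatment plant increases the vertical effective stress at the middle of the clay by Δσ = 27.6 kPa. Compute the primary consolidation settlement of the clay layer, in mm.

S_c ≈ 82 mm

Final effective stress: σ'_f = σ'_0 + Δσ = 145 + 27.6 = 172.6 kPa.
Normally consolidated clay, so the full stress increment lies on the virgin compression line:
S_c = C_c·H/(1+e₀)·log₁₀(σ'_f/σ'_0) = 0.39×4.5/(1+0.62)×log₁₀(172.6/145)
    = 1.0833 × 0.075673 = 0.08198 m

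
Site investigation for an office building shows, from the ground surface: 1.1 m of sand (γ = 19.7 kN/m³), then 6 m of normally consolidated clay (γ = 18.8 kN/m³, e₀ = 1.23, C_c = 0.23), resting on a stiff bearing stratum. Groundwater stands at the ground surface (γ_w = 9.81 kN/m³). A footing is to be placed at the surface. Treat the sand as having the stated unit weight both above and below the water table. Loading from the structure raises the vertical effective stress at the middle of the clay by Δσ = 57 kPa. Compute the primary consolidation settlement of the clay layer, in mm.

S_c ≈ 247 mm

Mid-depth of clay below the ground surface: z = 1.1 + 6/2 = 4.1 m.
Total vertical stress at mid-clay: σ_v = 19.7×1.1 + 18.8×3 = 78.07 kPa.
Pore pressure: u = 9.81×(4.1 − 0) = 40.221 kPa.
Initial effective stress: σ'_0 = σ_v − u = 78.07 − 40.221 = 37.849 kPa.
Final effective stress: σ'_f = σ'_0 + Δσ = 37.849 + 57 = 94.849 kPa.
Normally consolidated clay, so the full stress increment lies on the virgin compression line:
S_c = C_c·H/(1+e₀)·log₁₀(σ'_f/σ'_0) = 0.23×6/(1+1.23)×log₁₀(94.849/37.849)
    = 0.61883 × 0.39898 = 0.2469 m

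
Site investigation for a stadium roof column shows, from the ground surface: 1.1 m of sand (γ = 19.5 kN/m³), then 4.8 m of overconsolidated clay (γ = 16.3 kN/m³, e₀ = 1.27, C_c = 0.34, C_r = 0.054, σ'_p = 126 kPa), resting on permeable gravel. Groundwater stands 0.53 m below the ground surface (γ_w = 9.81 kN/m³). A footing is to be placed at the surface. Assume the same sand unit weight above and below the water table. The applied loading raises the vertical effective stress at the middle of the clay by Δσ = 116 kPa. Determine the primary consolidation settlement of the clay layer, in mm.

S_c ≈ 118 mm

Mid-depth of clay below the ground surface: z = 1.1 + 4.8/2 = 3.5 m.
Total vertical stress at mid-clay: σ_v = 19.5×1.1 + 16.3×2.4 = 60.57 kPa.
Pore pressure: u = 9.81×(3.5 − 0.53) = 29.136 kPa.
Initial effective stress: σ'_0 = σ_v − u = 60.57 − 29.136 = 31.434 kPa.
Final effective stress: σ'_f = 31.434 + 116 = 147.43 kPa.
σ'_f = 147.43 > σ'_p = 126 kPa, so the stress path crosses the preconsolidation pressure — recompression up to σ'_p, then virgin compression beyond:
S_c = H/(1+e₀)·[C_r·log₁₀(σ'_p/σ'_0) + C_c·log₁₀(σ'_f/σ'_p)]
    = 4.8/2.27 × [0.054×log₁₀(126/31.434) + 0.34×log₁₀(147.43/126)]
    = 2.1145 × [0.03256 + 0.023193] = 0.1179 m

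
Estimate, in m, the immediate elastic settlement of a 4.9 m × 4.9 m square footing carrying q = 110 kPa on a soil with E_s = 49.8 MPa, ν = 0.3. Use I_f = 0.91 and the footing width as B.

Immediate (elastic) settlement: S_e = q·B·(1−ν²)/E_s · I_f.
E_s = 49.8 MPa = 49800 kPa.
S_e = 110 × 4.9 × (1 − 0.3²) / 49800 × 0.91
    = 110 × 4.9 × 0.91 / 49800 × 0.91
    = 0.008963 m

S_e ≈ 0.00896 m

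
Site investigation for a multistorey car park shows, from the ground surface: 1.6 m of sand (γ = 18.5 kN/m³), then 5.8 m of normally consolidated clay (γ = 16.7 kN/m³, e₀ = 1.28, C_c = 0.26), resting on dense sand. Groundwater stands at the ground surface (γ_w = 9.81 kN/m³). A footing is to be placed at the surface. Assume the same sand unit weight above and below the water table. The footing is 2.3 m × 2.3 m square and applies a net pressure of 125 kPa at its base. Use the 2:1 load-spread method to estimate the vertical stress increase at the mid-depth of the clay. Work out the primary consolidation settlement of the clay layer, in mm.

Mid-depth of clay below the ground surface: z = 1.6 + 5.8/2 = 4.5 m.
Total vertical stress at mid-clay: σ_v = 18.5×1.6 + 16.7×2.9 = 78.03 kPa.
Pore pressure: u = 9.81×(4.5 − 0) = 44.145 kPa.
Initial effective stress: σ'_0 = σ_v − u = 78.03 − 44.145 = 33.885 kPa.
Stress increase at mid-clay by the 2:1 spreading method:
Δσ = qBL/((B+z)(L+z)) = 125×2.3×2.3/((2.3+4.5)(2.3+4.5)) = 14.3 kPa
Final effective stress: σ'_f = σ'_0 + Δσ = 33.885 + 14.3 = 48.185 kPa.
Normally consolidated clay, so the full stress increment lies on the virgin compression line:
S_c = C_c·H/(1+e₀)·log₁₀(σ'_f/σ'_0) = 0.26×5.8/(1+1.28)×log₁₀(48.185/33.885)
    = 0.6614 × 0.1529 = 0.1011 m

S_c ≈ 101 mm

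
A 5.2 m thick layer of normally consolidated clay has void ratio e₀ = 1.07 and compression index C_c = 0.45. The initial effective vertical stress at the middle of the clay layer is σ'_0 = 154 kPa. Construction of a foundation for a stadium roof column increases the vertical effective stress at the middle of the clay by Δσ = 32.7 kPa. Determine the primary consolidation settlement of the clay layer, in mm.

Final effective stress: σ'_f = σ'_0 + Δσ = 154 + 32.7 = 186.7 kPa.
Normally consolidated clay, so the full stress increment lies on the virgin compression line:
S_c = C_c·H/(1+e₀)·log₁₀(σ'_f/σ'_0) = 0.45×5.2/(1+1.07)×log₁₀(186.7/154)
    = 1.1304 × 0.083624 = 0.09453 m

S_c ≈ 94.5 mm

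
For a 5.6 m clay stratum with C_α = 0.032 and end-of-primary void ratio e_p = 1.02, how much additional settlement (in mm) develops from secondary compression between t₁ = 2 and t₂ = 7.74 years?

Secondary compression: S_s = C_α·H/(1+e_p)·log₁₀(t₂/t₁)
S_s = 0.032×5.6/(1+1.02)×log₁₀(7.74/2)
    = 0.08871 × 0.5877 = 0.05214 m

S_s ≈ 52.1 mm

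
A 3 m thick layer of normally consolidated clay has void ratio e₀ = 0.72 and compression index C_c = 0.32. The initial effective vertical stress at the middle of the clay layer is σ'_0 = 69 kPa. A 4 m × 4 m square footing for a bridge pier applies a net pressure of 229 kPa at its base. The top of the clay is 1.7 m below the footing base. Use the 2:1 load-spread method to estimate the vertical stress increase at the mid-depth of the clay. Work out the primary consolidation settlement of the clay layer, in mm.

Mid-depth of clay below the footing base: z = 1.7 + 3/2 = 3.2 m.
Stress increase at mid-clay by the 2:1 spreading method:
Δσ = qBL/((B+z)(L+z)) = 229×4×4/((4+3.2)(4+3.2)) = 70.679 kPa
Final effective stress: σ'_f = σ'_0 + Δσ = 69 + 70.679 = 139.68 kPa.
Normally consolidated clay, so the full stress increment lies on the virgin compression line:
S_c = C_c·H/(1+e₀)·log₁₀(σ'_f/σ'_0) = 0.32×3/(1+0.72)×log₁₀(139.68/69)
    = 0.55814 × 0.30629 = 0.171 m

S_c ≈ 171 mm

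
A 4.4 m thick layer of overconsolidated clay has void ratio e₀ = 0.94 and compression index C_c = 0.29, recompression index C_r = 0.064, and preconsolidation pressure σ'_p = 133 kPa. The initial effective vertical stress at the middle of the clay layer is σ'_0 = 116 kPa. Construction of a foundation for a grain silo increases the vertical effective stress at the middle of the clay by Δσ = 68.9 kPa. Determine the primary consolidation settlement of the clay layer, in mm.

Final effective stress: σ'_f = 116 + 68.9 = 184.9 kPa.
σ'_f = 184.9 > σ'_p = 133 kPa, so the stress path crosses the preconsolidation pressure — recompression up to σ'_p, then virgin compression beyond:
S_c = H/(1+e₀)·[C_r·log₁₀(σ'_p/σ'_0) + C_c·log₁₀(σ'_f/σ'_p)]
    = 4.4/1.94 × [0.064×log₁₀(133/116) + 0.29×log₁₀(184.9/133)]
    = 2.268 × [0.0038012 + 0.041495] = 0.1027 m

S_c ≈ 103 mm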